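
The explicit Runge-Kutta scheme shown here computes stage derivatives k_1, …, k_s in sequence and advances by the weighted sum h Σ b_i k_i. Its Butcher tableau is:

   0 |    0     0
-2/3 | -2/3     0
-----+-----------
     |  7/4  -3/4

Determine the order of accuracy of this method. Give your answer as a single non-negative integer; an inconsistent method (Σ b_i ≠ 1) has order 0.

2

b = (7/4, -3/4)
c = (0, -2/3)
Σ b_i: 7/4·1 + (-3/4)·1 = 1 ✓
b·c: (-3/4)·(-2/3) = 1/2 ✓; 2 stages ⇒ order 2.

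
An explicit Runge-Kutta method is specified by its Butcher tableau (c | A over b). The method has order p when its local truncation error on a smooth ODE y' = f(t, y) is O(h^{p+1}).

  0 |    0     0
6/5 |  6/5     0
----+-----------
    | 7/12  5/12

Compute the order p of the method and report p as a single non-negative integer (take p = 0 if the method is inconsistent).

2

b = (7/12, 5/12)
c = (0, 6/5)
Σ b_i: 7/12·1 + 5/12·1 = 1 ✓
b·c: 5/12·6/5 = 1/2 ✓; 2 stages ⇒ order 2.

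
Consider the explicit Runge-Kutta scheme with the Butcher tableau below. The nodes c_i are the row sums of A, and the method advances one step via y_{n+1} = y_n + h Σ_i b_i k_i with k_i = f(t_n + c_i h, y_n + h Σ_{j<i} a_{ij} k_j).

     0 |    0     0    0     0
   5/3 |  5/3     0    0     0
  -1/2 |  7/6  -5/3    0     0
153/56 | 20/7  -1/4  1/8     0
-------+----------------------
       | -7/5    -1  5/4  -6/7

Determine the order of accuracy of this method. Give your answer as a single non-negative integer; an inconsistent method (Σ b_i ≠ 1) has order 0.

b = (-7/5, -1, 5/4, -6/7)
c = (0, 5/3, -1/2, 153/56)
Ac = (0, 0, -25/9, -23/48)
Σ b_i: (-7/5)·1 + (-1)·1 + 5/4·1 + (-6/7)·1 = -281/140 ≠ 1 ⇒ order 0.

0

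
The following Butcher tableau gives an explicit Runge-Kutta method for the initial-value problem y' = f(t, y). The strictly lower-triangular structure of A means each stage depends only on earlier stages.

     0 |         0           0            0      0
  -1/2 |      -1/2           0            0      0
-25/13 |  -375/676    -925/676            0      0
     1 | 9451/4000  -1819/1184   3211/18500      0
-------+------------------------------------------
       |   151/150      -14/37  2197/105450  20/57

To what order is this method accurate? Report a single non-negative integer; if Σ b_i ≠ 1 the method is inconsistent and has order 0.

b = (151/150, -14/37, 2197/105450, 20/57)
c = (0, -1/2, -25/13, 1)
Ac = (0, 0, 925/1352, 139/320)
Σ b_i: 151/150·1 + (-14/37)·1 + 2197/105450·1 + 20/57·1 = 1 ✓
b·c: (-14/37)·(-1/2) + 2197/105450·(-25/13) + 20/57·1 = 1/2 ✓
b·c²: (-14/37)·1/4 + 2197/105450·625/169 + 20/57·1 = 1/3 ✓
b·Ac: 2197/105450·925/1352 + 20/57·139/320 = 1/6 ✓
b·c³: (-14/37)·(-1/8) + 2197/105450·(-15625/2197) + 20/57·1 = 1/4 ✓
b·(c∘Ac): 2197/105450·(-23125/17576) + 20/57·139/320 = 1/8 ✓
b·Ac²: 2197/105450·(-925/2704) + 20/57·33/128 = 1/12 ✓
b·A²c: 20/57·19/160 = 1/24 ✓; 4 stages ⇒ order 4.

4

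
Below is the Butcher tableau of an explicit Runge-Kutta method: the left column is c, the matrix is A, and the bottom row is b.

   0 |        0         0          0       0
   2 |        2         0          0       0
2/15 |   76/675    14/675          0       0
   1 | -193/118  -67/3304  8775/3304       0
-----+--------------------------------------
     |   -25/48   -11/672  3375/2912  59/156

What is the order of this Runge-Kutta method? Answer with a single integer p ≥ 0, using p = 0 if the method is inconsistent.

4

b = (-25/48, -11/672, 3375/2912, 59/156)
c = (0, 2, 2/15, 1)
Ac = (0, 0, 28/675, 37/118)
Σ b_i: (-25/48)·1 + (-11/672)·1 + 3375/2912·1 + 59/156·1 = 1 ✓
b·c: (-11/672)·2 + 3375/2912·2/15 + 59/156·1 = 1/2 ✓
b·c²: (-11/672)·4 + 3375/2912·4/225 + 59/156·1 = 1/3 ✓
b·Ac: 3375/2912·28/675 + 59/156·37/118 = 1/6 ✓
b·c³: (-11/672)·8 + 3375/2912·8/3375 + 59/156·1 = 1/4 ✓
b·(c∘Ac): 3375/2912·56/10125 + 59/156·37/118 = 1/8 ✓
b·Ac²: 3375/2912·56/675 + 59/156·(-2/59) = 1/12 ✓
b·A²c: 59/156·13/118 = 1/24 ✓; 4 stages ⇒ order 4.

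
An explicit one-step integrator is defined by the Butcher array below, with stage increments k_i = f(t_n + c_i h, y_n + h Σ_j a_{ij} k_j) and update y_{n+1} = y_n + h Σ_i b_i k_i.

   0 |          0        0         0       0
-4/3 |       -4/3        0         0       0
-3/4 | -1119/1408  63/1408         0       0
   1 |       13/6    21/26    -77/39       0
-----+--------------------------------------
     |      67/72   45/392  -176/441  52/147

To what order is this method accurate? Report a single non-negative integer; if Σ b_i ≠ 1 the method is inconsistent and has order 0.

4

b = (67/72, 45/392, -176/441, 52/147)
c = (0, -4/3, -3/4, 1)
Ac = (0, 0, -21/352, 21/52)
Σ b_i: 67/72·1 + 45/392·1 + (-176/441)·1 + 52/147·1 = 1 ✓
b·c: 45/392·(-4/3) + (-176/441)·(-3/4) + 52/147·1 = 1/2 ✓
b·c²: 45/392·16/9 + (-176/441)·9/16 + 52/147·1 = 1/3 ✓
b·Ac: (-176/441)·(-21/352) + 52/147·21/52 = 1/6 ✓
b·c³: 45/392·(-64/27) + (-176/441)·(-27/64) + 52/147·1 = 1/4 ✓
b·(c∘Ac): (-176/441)·63/1408 + 52/147·21/52 = 1/8 ✓
b·Ac²: (-176/441)·7/88 + 52/147·203/624 = 1/12 ✓
b·A²c: 52/147·49/416 = 1/24 ✓; 4 stages ⇒ order 4.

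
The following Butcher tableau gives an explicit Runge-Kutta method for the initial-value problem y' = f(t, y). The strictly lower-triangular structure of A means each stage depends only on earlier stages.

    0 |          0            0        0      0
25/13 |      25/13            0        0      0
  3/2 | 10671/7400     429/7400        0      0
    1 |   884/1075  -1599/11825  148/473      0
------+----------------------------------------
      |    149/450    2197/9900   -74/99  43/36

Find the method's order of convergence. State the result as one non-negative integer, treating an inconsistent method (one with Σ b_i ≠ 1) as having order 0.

4

b = (149/450, 2197/9900, -74/99, 43/36)
c = (0, 25/13, 3/2, 1)
Ac = (0, 0, 33/296, 9/43)
Σ b_i: 149/450·1 + 2197/9900·1 + (-74/99)·1 + 43/36·1 = 1 ✓
b·c: 2197/9900·25/13 + (-74/99)·3/2 + 43/36·1 = 1/2 ✓
b·c²: 2197/9900·625/169 + (-74/99)·9/4 + 43/36·1 = 1/3 ✓
b·Ac: (-74/99)·33/296 + 43/36·9/43 = 1/6 ✓
b·c³: 2197/9900·15625/2197 + (-74/99)·27/8 + 43/36·1 = 1/4 ✓
b·(c∘Ac): (-74/99)·99/592 + 43/36·9/43 = 1/8 ✓
b·Ac²: (-74/99)·825/3848 + 43/36·114/559 = 1/12 ✓
b·A²c: 43/36·3/86 = 1/24 ✓; 4 stages ⇒ order 4.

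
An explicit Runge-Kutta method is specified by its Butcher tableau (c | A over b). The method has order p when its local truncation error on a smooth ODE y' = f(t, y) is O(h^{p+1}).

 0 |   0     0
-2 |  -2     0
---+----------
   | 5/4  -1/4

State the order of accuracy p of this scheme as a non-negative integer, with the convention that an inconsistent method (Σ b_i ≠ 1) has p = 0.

2

b = (5/4, -1/4)
c = (0, -2)
Σ b_i: 5/4·1 + (-1/4)·1 = 1 ✓
b·c: (-1/4)·(-2) = 1/2 ✓; 2 stages ⇒ order 2.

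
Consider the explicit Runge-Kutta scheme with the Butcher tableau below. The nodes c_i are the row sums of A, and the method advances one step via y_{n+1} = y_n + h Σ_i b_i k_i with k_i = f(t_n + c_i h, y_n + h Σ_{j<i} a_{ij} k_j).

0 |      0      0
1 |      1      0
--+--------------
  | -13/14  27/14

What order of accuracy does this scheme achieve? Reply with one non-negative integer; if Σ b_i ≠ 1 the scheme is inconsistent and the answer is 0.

b = (-13/14, 27/14)
c = (0, 1)
Σ b_i: (-13/14)·1 + 27/14·1 = 1 ✓
b·c: 27/14·1 = 27/14 ≠ 1/2 ⇒ order 1.

1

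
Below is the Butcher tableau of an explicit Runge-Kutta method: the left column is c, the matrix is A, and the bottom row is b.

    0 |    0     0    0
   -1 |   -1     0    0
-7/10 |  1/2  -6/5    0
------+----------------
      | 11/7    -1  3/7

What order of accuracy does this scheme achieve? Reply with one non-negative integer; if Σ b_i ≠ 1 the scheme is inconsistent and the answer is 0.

b = (11/7, -1, 3/7)
c = (0, -1, -7/10)
Ac = (0, 0, 6/5)
Σ b_i: 11/7·1 + (-1)·1 + 3/7·1 = 1 ✓
b·c: (-1)·(-1) + 3/7·(-7/10) = 7/10 ≠ 1/2 ⇒ order 1.

1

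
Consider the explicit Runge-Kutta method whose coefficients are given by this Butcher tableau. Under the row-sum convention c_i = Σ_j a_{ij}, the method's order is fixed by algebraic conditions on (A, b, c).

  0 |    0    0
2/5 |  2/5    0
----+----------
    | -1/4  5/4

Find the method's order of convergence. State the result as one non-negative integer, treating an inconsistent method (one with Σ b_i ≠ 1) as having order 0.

2

b = (-1/4, 5/4)
c = (0, 2/5)
Σ b_i: (-1/4)·1 + 5/4·1 = 1 ✓
b·c: 5/4·2/5 = 1/2 ✓; 2 stages ⇒ order 2.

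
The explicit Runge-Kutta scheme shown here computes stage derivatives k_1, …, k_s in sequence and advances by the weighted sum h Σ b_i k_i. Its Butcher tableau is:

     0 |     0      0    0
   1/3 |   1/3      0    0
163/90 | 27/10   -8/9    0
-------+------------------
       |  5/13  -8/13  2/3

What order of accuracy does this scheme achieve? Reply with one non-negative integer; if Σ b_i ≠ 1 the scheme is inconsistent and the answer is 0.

b = (5/13, -8/13, 2/3)
c = (0, 1/3, 163/90)
Ac = (0, 0, -8/27)
Σ b_i: 5/13·1 + (-8/13)·1 + 2/3·1 = 17/39 ≠ 1 ⇒ order 0.

0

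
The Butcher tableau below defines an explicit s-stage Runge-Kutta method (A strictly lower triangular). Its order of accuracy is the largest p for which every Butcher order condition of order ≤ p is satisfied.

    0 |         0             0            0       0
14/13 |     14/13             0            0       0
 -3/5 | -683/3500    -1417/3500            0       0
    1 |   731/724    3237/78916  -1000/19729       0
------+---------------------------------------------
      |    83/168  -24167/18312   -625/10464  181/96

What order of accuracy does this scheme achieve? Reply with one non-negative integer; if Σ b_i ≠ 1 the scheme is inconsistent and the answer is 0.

b = (83/168, -24167/18312, -625/10464, 181/96)
c = (0, 14/13, -3/5, 1)
Ac = (0, 0, -109/250, 27/362)
Σ b_i: 83/168·1 + (-24167/18312)·1 + (-625/10464)·1 + 181/96·1 = 1 ✓
b·c: (-24167/18312)·14/13 + (-625/10464)·(-3/5) + 181/96·1 = 1/2 ✓
b·c²: (-24167/18312)·196/169 + (-625/10464)·9/25 + 181/96·1 = 1/3 ✓
b·Ac: (-625/10464)·(-109/250) + 181/96·27/362 = 1/6 ✓
b·c³: (-24167/18312)·2744/2197 + (-625/10464)·(-27/125) + 181/96·1 = 1/4 ✓
b·(c∘Ac): (-625/10464)·327/1250 + 181/96·27/362 = 1/8 ✓
b·Ac²: (-625/10464)·(-763/1625) + 181/96·69/2353 = 1/12 ✓
b·A²c: 181/96·4/181 = 1/24 ✓; 4 stages ⇒ order 4.

4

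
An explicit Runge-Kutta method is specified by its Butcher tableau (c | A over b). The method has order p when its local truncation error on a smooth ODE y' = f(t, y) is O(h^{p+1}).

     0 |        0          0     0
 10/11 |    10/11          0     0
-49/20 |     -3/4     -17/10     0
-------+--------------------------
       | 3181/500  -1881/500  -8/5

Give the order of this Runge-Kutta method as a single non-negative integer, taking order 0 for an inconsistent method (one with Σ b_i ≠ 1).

2

b = (3181/500, -1881/500, -8/5)
c = (0, 10/11, -49/20)
Ac = (0, 0, -17/11)
Σ b_i: 3181/500·1 + (-1881/500)·1 + (-8/5)·1 = 1 ✓
b·c: (-1881/500)·10/11 + (-8/5)·(-49/20) = 1/2 ✓
b·c²: (-1881/500)·100/121 + (-8/5)·2401/400 = -34961/2750 ≠ 1/3 ⇒ order 2.
b·Ac: (-8/5)·(-17/11) = 136/55 ≠ 1/6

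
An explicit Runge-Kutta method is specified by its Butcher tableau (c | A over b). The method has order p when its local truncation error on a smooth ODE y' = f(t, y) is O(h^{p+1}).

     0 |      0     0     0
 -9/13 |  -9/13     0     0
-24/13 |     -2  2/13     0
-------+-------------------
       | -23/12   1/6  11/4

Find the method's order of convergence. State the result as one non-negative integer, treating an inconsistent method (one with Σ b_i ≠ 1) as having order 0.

1

b = (-23/12, 1/6, 11/4)
c = (0, -9/13, -24/13)
Ac = (0, 0, -18/169)
Σ b_i: (-23/12)·1 + 1/6·1 + 11/4·1 = 1 ✓
b·c: 1/6·(-9/13) + 11/4·(-24/13) = -135/26 ≠ 1/2 ⇒ order 1.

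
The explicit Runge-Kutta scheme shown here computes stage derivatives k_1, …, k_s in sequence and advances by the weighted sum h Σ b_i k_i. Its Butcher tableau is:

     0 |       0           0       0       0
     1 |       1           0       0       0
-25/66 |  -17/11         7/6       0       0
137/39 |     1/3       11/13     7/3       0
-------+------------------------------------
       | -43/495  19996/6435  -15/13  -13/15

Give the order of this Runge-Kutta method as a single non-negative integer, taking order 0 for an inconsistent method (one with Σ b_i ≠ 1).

b = (-43/495, 19996/6435, -15/13, -13/15)
c = (0, 1, -25/66, 137/39)
Ac = (0, 0, 7/6, -97/2574)
Σ b_i: (-43/495)·1 + 19996/6435·1 + (-15/13)·1 + (-13/15)·1 = 1 ✓
b·c: 19996/6435·1 + (-15/13)·(-25/66) + (-13/15)·137/39 = 1/2 ✓
b·c²: 19996/6435·1 + (-15/13)·625/4356 + (-13/15)·18769/1521 = -6585349/849420 ≠ 1/3 ⇒ order 2.
b·Ac: (-15/13)·7/6 + (-13/15)·(-97/2574) = -25357/19305 ≠ 1/6

2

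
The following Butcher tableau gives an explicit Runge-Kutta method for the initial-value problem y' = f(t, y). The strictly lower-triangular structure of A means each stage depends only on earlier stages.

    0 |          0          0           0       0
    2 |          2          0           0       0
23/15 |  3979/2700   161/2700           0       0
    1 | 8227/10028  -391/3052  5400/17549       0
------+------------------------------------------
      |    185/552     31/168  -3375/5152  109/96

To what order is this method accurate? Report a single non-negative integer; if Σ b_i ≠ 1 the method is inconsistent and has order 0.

b = (185/552, 31/168, -3375/5152, 109/96)
c = (0, 2, 23/15, 1)
Ac = (0, 0, 161/1350, 47/218)
Σ b_i: 185/552·1 + 31/168·1 + (-3375/5152)·1 + 109/96·1 = 1 ✓
b·c: 31/168·2 + (-3375/5152)·23/15 + 109/96·1 = 1/2 ✓
b·c²: 31/168·4 + (-3375/5152)·529/225 + 109/96·1 = 1/3 ✓
b·Ac: (-3375/5152)·161/1350 + 109/96·47/218 = 1/6 ✓
b·c³: 31/168·8 + (-3375/5152)·12167/3375 + 109/96·1 = 1/4 ✓
b·(c∘Ac): (-3375/5152)·3703/20250 + 109/96·47/218 = 1/8 ✓
b·Ac²: (-3375/5152)·161/675 + 109/96·23/109 = 1/12 ✓
b·A²c: 109/96·4/109 = 1/24 ✓; 4 stages ⇒ order 4.

4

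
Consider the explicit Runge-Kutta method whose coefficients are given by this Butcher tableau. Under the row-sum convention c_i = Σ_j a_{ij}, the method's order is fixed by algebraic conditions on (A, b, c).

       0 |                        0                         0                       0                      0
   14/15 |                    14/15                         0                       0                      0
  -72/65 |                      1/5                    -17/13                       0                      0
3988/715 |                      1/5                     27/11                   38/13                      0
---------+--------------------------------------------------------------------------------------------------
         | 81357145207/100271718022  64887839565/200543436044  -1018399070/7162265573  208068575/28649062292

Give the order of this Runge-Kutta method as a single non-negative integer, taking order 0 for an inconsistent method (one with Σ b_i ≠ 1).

3

b = (81357145207/100271718022, 64887839565/200543436044, -1018399070/7162265573, 208068575/28649062292)
c = (0, 14/15, -72/65, 3988/715)
Ac = (0, 0, -238/195, -8802/9295)
Σ b_i: 81357145207/100271718022·1 + 64887839565/200543436044·1 + (-1018399070/7162265573)·1 + 208068575/28649062292·1 = 1 ✓
b·c: 64887839565/200543436044·14/15 + (-1018399070/7162265573)·(-72/65) + 208068575/28649062292·3988/715 = 1/2 ✓
b·c²: 64887839565/200543436044·196/225 + (-1018399070/7162265573)·5184/4225 + 208068575/28649062292·15904144/511225 = 1/3 ✓
b·Ac: (-1018399070/7162265573)·(-238/195) + 208068575/28649062292·(-8802/9295) = 1/6 ✓
b·c³: 64887839565/200543436044·2744/3375 + (-1018399070/7162265573)·(-373248/274625) + 208068575/28649062292·63425726272/365525875 = 35960665629566/20949626801025 ≠ 1/4 ⇒ order 3.
b·(c∘Ac): (-1018399070/7162265573)·5712/4225 + 208068575/28649062292·(-35102376/6645925) = -107352110526/465547262245 ≠ 1/8
b·Ac²: (-1018399070/7162265573)·(-3332/2925) + 208068575/28649062292·3458748/604175 = 852865306703/4189925360205 ≠ 1/12
b·A²c: 208068575/28649062292·(-9044/2535) = -556737335/21486796719 ≠ 1/24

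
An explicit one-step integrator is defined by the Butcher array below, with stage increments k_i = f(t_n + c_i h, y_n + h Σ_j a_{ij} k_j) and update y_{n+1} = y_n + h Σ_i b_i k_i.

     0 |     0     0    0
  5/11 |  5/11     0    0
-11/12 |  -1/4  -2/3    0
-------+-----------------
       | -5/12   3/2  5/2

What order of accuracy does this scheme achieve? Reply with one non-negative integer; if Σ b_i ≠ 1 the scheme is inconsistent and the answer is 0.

0

b = (-5/12, 3/2, 5/2)
c = (0, 5/11, -11/12)
Ac = (0, 0, -10/33)
Σ b_i: (-5/12)·1 + 3/2·1 + 5/2·1 = 43/12 ≠ 1 ⇒ order 0.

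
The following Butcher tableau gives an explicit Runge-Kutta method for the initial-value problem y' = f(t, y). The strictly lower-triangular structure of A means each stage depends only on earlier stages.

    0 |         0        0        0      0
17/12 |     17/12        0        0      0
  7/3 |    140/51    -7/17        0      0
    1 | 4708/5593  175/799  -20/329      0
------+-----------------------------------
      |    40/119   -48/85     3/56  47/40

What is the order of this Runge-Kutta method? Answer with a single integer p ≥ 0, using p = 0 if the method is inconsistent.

b = (40/119, -48/85, 3/56, 47/40)
c = (0, 17/12, 7/3, 1)
Ac = (0, 0, -7/12, 95/564)
Σ b_i: 40/119·1 + (-48/85)·1 + 3/56·1 + 47/40·1 = 1 ✓
b·c: (-48/85)·17/12 + 3/56·7/3 + 47/40·1 = 1/2 ✓
b·c²: (-48/85)·289/144 + 3/56·49/9 + 47/40·1 = 1/3 ✓
b·Ac: 3/56·(-7/12) + 47/40·95/564 = 1/6 ✓
b·c³: (-48/85)·4913/1728 + 3/56·343/27 + 47/40·1 = 1/4 ✓
b·(c∘Ac): 3/56·(-49/36) + 47/40·95/564 = 1/8 ✓
b·Ac²: 3/56·(-119/144) + 47/40·245/2256 = 1/12 ✓
b·A²c: 47/40·5/141 = 1/24 ✓; 4 stages ⇒ order 4.

4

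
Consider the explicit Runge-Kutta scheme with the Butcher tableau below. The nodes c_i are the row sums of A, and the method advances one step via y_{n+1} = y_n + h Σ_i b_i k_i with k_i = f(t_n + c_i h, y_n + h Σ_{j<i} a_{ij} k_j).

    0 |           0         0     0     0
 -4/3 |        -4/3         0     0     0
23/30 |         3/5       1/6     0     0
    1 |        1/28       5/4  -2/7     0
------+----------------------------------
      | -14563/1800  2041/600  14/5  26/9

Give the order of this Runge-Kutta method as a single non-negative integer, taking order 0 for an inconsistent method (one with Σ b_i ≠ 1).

b = (-14563/1800, 2041/600, 14/5, 26/9)
c = (0, -4/3, 23/30, 1)
Ac = (0, 0, -2/9, -66/35)
Σ b_i: (-14563/1800)·1 + 2041/600·1 + 14/5·1 + 26/9·1 = 1 ✓
b·c: 2041/600·(-4/3) + 14/5·23/30 + 26/9·1 = 1/2 ✓
b·c²: 2041/600·16/9 + 14/5·529/900 + 26/9·1 = 71429/6750 ≠ 1/3 ⇒ order 2.
b·Ac: 14/5·(-2/9) + 26/9·(-66/35) = -1912/315 ≠ 1/6

2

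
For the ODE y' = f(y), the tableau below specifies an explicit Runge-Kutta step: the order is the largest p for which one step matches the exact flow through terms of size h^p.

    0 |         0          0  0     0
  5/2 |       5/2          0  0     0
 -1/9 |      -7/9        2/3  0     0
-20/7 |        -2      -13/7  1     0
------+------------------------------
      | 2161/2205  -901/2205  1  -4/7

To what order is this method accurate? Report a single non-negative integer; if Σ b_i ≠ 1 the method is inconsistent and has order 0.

b = (2161/2205, -901/2205, 1, -4/7)
c = (0, 5/2, -1/9, -20/7)
Ac = (0, 0, 5/3, -599/126)
Σ b_i: 2161/2205·1 + (-901/2205)·1 + 1·1 + (-4/7)·1 = 1 ✓
b·c: (-901/2205)·5/2 + 1·(-1/9) + (-4/7)·(-20/7) = 1/2 ✓
b·c²: (-901/2205)·25/4 + 1·1/81 + (-4/7)·400/49 = -800843/111132 ≠ 1/3 ⇒ order 2.
b·Ac: 1·5/3 + (-4/7)·(-599/126) = 1933/441 ≠ 1/6

2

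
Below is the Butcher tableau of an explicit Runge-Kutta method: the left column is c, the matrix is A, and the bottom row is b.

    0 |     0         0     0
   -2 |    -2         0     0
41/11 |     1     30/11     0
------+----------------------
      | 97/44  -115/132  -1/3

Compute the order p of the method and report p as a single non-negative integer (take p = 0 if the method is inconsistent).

2

b = (97/44, -115/132, -1/3)
c = (0, -2, 41/11)
Ac = (0, 0, -60/11)
Σ b_i: 97/44·1 + (-115/132)·1 + (-1/3)·1 = 1 ✓
b·c: (-115/132)·(-2) + (-1/3)·41/11 = 1/2 ✓
b·c²: (-115/132)·4 + (-1/3)·1681/121 = -982/121 ≠ 1/3 ⇒ order 2.
b·Ac: (-1/3)·(-60/11) = 20/11 ≠ 1/6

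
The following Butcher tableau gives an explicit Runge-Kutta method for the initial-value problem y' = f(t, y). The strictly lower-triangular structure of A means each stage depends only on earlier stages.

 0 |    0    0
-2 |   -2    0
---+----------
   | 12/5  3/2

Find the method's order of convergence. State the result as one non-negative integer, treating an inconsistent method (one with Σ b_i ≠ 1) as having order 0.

b = (12/5, 3/2)
c = (0, -2)
Σ b_i: 12/5·1 + 3/2·1 = 39/10 ≠ 1 ⇒ order 0.

0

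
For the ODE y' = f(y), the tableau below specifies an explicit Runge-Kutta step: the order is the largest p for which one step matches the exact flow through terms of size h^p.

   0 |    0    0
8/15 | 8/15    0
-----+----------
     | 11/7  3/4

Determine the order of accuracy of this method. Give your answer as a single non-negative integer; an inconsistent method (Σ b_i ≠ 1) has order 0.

b = (11/7, 3/4)
c = (0, 8/15)
Σ b_i: 11/7·1 + 3/4·1 = 65/28 ≠ 1 ⇒ order 0.

0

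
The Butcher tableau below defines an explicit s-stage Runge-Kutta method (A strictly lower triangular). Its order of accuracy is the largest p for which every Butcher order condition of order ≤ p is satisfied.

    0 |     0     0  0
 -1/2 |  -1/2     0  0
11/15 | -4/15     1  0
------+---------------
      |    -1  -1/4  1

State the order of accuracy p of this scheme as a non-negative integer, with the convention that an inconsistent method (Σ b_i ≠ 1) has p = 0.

0

b = (-1, -1/4, 1)
c = (0, -1/2, 11/15)
Ac = (0, 0, -1/2)
Σ b_i: (-1)·1 + (-1/4)·1 + 1·1 = -1/4 ≠ 1 ⇒ order 0.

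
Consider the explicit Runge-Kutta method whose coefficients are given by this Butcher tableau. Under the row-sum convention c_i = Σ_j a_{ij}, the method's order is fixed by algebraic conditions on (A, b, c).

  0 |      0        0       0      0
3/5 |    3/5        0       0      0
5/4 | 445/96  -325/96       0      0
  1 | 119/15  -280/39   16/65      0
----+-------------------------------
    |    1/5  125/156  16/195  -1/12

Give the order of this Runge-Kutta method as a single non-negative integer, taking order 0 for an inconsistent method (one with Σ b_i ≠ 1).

b = (1/5, 125/156, 16/195, -1/12)
c = (0, 3/5, 5/4, 1)
Ac = (0, 0, -65/32, -4)
Σ b_i: 1/5·1 + 125/156·1 + 16/195·1 + (-1/12)·1 = 1 ✓
b·c: 125/156·3/5 + 16/195·5/4 + (-1/12)·1 = 1/2 ✓
b·c²: 125/156·9/25 + 16/195·25/16 + (-1/12)·1 = 1/3 ✓
b·Ac: 16/195·(-65/32) + (-1/12)·(-4) = 1/6 ✓
b·c³: 125/156·27/125 + 16/195·125/64 + (-1/12)·1 = 1/4 ✓
b·(c∘Ac): 16/195·(-325/128) + (-1/12)·(-4) = 1/8 ✓
b·Ac²: 16/195·(-39/32) + (-1/12)·(-11/5) = 1/12 ✓
b·A²c: (-1/12)·(-1/2) = 1/24 ✓; 4 stages ⇒ order 4.

4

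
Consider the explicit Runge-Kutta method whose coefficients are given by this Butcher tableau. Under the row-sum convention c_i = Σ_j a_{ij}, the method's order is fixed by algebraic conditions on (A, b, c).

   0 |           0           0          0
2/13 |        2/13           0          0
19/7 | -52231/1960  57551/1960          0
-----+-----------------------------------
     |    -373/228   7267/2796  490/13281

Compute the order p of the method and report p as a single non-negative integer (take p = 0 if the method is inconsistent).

b = (-373/228, 7267/2796, 490/13281)
c = (0, 2/13, 19/7)
Ac = (0, 0, 4427/980)
Σ b_i: (-373/228)·1 + 7267/2796·1 + 490/13281·1 = 1 ✓
b·c: 7267/2796·2/13 + 490/13281·19/7 = 1/2 ✓
b·c²: 7267/2796·4/169 + 490/13281·361/49 = 1/3 ✓
b·Ac: 490/13281·4427/980 = 1/6 ✓; 3 stages ⇒ order 3.

3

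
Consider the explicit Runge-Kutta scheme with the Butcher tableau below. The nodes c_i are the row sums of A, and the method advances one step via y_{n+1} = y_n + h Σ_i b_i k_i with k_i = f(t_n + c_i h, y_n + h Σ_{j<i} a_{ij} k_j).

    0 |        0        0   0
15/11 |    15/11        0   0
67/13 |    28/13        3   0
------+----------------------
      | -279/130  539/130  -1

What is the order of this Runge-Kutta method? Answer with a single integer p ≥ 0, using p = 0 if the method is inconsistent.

b = (-279/130, 539/130, -1)
c = (0, 15/11, 67/13)
Ac = (0, 0, 45/11)
Σ b_i: (-279/130)·1 + 539/130·1 + (-1)·1 = 1 ✓
b·c: 539/130·15/11 + (-1)·67/13 = 1/2 ✓
b·c²: 539/130·225/121 + (-1)·4489/169 = -70093/3718 ≠ 1/3 ⇒ order 2.
b·Ac: (-1)·45/11 = -45/11 ≠ 1/6

2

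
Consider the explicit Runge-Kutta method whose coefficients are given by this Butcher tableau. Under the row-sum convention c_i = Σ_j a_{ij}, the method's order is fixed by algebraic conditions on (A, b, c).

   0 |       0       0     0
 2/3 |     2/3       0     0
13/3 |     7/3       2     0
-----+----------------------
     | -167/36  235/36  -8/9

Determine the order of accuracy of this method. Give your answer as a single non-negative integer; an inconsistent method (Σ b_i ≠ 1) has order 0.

2

b = (-167/36, 235/36, -8/9)
c = (0, 2/3, 13/3)
Ac = (0, 0, 4/3)
Σ b_i: (-167/36)·1 + 235/36·1 + (-8/9)·1 = 1 ✓
b·c: 235/36·2/3 + (-8/9)·13/3 = 1/2 ✓
b·c²: 235/36·4/9 + (-8/9)·169/9 = -1117/81 ≠ 1/3 ⇒ order 2.
b·Ac: (-8/9)·4/3 = -32/27 ≠ 1/6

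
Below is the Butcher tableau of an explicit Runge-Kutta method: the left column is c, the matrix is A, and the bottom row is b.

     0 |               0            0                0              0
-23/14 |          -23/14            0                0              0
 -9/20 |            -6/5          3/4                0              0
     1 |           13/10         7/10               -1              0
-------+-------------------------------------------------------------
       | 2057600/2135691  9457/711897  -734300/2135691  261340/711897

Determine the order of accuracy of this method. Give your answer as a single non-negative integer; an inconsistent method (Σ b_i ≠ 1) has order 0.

b = (2057600/2135691, 9457/711897, -734300/2135691, 261340/711897)
c = (0, -23/14, -9/20, 1)
Ac = (0, 0, -69/56, -7/10)
Σ b_i: 2057600/2135691·1 + 9457/711897·1 + (-734300/2135691)·1 + 261340/711897·1 = 1 ✓
b·c: 9457/711897·(-23/14) + (-734300/2135691)·(-9/20) + 261340/711897·1 = 1/2 ✓
b·c²: 9457/711897·529/196 + (-734300/2135691)·81/400 + 261340/711897·1 = 1/3 ✓
b·Ac: (-734300/2135691)·(-69/56) + 261340/711897·(-7/10) = 1/6 ✓
b·c³: 9457/711897·(-12167/2744) + (-734300/2135691)·(-729/8000) + 261340/711897·1 = 45119511/132887440 ≠ 1/4 ⇒ order 3.
b·(c∘Ac): (-734300/2135691)·621/1120 + 261340/711897·(-7/10) = -2549219/5695176 ≠ 1/8
b·Ac²: (-734300/2135691)·1587/784 + 261340/711897·4723/2800 = -273203/3559485 ≠ 1/12
b·A²c: 261340/711897·69/56 = 1502705/3322186 ≠ 1/24

3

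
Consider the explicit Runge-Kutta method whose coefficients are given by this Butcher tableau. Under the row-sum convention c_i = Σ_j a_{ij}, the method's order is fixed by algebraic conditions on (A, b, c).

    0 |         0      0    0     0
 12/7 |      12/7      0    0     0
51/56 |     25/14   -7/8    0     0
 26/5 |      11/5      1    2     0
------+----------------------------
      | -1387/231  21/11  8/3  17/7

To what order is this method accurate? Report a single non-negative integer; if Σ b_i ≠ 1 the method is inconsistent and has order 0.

1

b = (-1387/231, 21/11, 8/3, 17/7)
c = (0, 12/7, 51/56, 26/5)
Ac = (0, 0, -3/2, 99/28)
Σ b_i: (-1387/231)·1 + 21/11·1 + 8/3·1 + 17/7·1 = 1 ✓
b·c: 21/11·12/7 + 8/3·51/56 + 17/7·26/5 = 7057/385 ≠ 1/2 ⇒ order 1.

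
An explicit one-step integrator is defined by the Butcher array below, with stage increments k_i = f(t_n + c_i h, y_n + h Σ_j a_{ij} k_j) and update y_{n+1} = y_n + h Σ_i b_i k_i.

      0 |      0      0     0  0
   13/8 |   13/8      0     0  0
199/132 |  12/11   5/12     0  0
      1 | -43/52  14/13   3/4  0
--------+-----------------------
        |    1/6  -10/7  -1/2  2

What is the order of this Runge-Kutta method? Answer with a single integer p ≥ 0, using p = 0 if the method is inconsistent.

0

b = (1/6, -10/7, -1/2, 2)
c = (0, 13/8, 199/132, 1)
Ac = (0, 0, 65/96, 507/176)
Σ b_i: 1/6·1 + (-10/7)·1 + (-1/2)·1 + 2·1 = 5/21 ≠ 1 ⇒ order 0.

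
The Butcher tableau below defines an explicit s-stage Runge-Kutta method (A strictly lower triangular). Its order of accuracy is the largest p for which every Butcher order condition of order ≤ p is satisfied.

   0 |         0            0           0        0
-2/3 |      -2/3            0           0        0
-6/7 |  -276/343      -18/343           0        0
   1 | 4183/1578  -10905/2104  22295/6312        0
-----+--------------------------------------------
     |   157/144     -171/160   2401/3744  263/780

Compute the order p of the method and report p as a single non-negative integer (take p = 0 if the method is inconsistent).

4

b = (157/144, -171/160, 2401/3744, 263/780)
c = (0, -2/3, -6/7, 1)
Ac = (0, 0, 12/343, 225/526)
Σ b_i: 157/144·1 + (-171/160)·1 + 2401/3744·1 + 263/780·1 = 1 ✓
b·c: (-171/160)·(-2/3) + 2401/3744·(-6/7) + 263/780·1 = 1/2 ✓
b·c²: (-171/160)·4/9 + 2401/3744·36/49 + 263/780·1 = 1/3 ✓
b·Ac: 2401/3744·12/343 + 263/780·225/526 = 1/6 ✓
b·c³: (-171/160)·(-8/27) + 2401/3744·(-216/343) + 263/780·1 = 1/4 ✓
b·(c∘Ac): 2401/3744·(-72/2401) + 263/780·225/526 = 1/8 ✓
b·Ac²: 2401/3744·(-8/343) + 263/780·230/789 = 1/12 ✓
b·A²c: 263/780·65/526 = 1/24 ✓; 4 stages ⇒ order 4.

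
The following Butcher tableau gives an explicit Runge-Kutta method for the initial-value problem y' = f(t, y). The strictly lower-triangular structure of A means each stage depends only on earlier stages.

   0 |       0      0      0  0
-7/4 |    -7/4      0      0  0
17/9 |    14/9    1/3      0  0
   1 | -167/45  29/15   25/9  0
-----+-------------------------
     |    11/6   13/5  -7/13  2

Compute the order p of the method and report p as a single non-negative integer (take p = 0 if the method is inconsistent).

0

b = (11/6, 13/5, -7/13, 2)
c = (0, -7/4, 17/9, 1)
Ac = (0, 0, -7/12, 3019/1620)
Σ b_i: 11/6·1 + 13/5·1 + (-7/13)·1 + 2·1 = 2299/390 ≠ 1 ⇒ order 0.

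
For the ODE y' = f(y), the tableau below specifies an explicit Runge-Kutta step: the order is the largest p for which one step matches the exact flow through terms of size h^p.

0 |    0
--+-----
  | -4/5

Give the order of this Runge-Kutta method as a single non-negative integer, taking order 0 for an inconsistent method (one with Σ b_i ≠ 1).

0

b = (-4/5)
c = (0)
Σ b_i: (-4/5)·1 = -4/5 ≠ 1 ⇒ order 0.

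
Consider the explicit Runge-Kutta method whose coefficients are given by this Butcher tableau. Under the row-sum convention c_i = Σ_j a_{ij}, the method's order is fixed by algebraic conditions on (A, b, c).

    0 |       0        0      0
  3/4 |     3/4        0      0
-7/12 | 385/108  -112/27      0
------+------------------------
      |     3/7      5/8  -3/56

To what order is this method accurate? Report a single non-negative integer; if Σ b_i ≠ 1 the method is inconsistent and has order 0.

b = (3/7, 5/8, -3/56)
c = (0, 3/4, -7/12)
Ac = (0, 0, -28/9)
Σ b_i: 3/7·1 + 5/8·1 + (-3/56)·1 = 1 ✓
b·c: 5/8·3/4 + (-3/56)·(-7/12) = 1/2 ✓
b·c²: 5/8·9/16 + (-3/56)·49/144 = 1/3 ✓
b·Ac: (-3/56)·(-28/9) = 1/6 ✓; 3 stages ⇒ order 3.

3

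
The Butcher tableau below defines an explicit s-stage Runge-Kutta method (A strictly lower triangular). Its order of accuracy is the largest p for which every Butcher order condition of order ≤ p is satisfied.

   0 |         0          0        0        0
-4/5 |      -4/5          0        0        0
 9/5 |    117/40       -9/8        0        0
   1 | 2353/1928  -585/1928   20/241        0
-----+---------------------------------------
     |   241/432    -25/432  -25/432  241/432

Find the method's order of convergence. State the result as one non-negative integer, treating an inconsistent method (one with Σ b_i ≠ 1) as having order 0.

b = (241/432, -25/432, -25/432, 241/432)
c = (0, -4/5, 9/5, 1)
Ac = (0, 0, 9/10, 189/482)
Σ b_i: 241/432·1 + (-25/432)·1 + (-25/432)·1 + 241/432·1 = 1 ✓
b·c: (-25/432)·(-4/5) + (-25/432)·9/5 + 241/432·1 = 1/2 ✓
b·c²: (-25/432)·16/25 + (-25/432)·81/25 + 241/432·1 = 1/3 ✓
b·Ac: (-25/432)·9/10 + 241/432·189/482 = 1/6 ✓
b·c³: (-25/432)·(-64/125) + (-25/432)·729/125 + 241/432·1 = 1/4 ✓
b·(c∘Ac): (-25/432)·81/50 + 241/432·189/482 = 1/8 ✓
b·Ac²: (-25/432)·(-18/25) + 241/432·18/241 = 1/12 ✓
b·A²c: 241/432·18/241 = 1/24 ✓; 4 stages ⇒ order 4.

4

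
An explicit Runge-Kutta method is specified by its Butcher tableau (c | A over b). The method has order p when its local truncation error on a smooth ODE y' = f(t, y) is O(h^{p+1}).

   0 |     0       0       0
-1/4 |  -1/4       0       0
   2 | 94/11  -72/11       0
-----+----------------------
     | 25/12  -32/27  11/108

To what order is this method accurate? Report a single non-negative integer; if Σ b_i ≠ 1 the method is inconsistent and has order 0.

3

b = (25/12, -32/27, 11/108)
c = (0, -1/4, 2)
Ac = (0, 0, 18/11)
Σ b_i: 25/12·1 + (-32/27)·1 + 11/108·1 = 1 ✓
b·c: (-32/27)·(-1/4) + 11/108·2 = 1/2 ✓
b·c²: (-32/27)·1/16 + 11/108·4 = 1/3 ✓
b·Ac: 11/108·18/11 = 1/6 ✓; 3 stages ⇒ order 3.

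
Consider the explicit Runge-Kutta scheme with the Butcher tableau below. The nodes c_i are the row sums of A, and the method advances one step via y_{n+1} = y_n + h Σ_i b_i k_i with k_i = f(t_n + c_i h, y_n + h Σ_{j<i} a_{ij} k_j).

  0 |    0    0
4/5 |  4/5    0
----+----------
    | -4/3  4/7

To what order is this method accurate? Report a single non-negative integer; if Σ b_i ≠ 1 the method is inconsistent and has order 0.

0

b = (-4/3, 4/7)
c = (0, 4/5)
Σ b_i: (-4/3)·1 + 4/7·1 = -16/21 ≠ 1 ⇒ order 0.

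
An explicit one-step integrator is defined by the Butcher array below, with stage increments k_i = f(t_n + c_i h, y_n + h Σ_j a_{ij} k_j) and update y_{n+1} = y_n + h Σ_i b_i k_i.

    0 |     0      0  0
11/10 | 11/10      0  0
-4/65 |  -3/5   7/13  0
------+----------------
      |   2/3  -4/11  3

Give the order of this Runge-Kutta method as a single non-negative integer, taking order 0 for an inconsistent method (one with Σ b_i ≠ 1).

0

b = (2/3, -4/11, 3)
c = (0, 11/10, -4/65)
Ac = (0, 0, 77/130)
Σ b_i: 2/3·1 + (-4/11)·1 + 3·1 = 109/33 ≠ 1 ⇒ order 0.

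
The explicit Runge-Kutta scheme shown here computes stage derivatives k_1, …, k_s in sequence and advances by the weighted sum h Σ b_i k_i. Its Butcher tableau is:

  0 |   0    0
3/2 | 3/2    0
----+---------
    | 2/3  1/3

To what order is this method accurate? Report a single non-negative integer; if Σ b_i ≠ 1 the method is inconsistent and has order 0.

2

b = (2/3, 1/3)
c = (0, 3/2)
Σ b_i: 2/3·1 + 1/3·1 = 1 ✓
b·c: 1/3·3/2 = 1/2 ✓; 2 stages ⇒ order 2.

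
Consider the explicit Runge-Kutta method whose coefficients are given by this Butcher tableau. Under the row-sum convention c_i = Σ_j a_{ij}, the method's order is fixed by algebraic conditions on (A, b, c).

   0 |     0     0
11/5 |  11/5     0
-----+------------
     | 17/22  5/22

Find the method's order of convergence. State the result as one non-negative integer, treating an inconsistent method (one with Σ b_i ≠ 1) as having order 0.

2

b = (17/22, 5/22)
c = (0, 11/5)
Σ b_i: 17/22·1 + 5/22·1 = 1 ✓
b·c: 5/22·11/5 = 1/2 ✓; 2 stages ⇒ order 2.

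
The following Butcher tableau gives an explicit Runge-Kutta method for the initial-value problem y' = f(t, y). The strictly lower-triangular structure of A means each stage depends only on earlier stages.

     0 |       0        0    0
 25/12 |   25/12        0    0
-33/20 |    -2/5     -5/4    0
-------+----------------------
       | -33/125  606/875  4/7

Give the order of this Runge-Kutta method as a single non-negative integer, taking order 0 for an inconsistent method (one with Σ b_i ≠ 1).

b = (-33/125, 606/875, 4/7)
c = (0, 25/12, -33/20)
Ac = (0, 0, -125/48)
Σ b_i: (-33/125)·1 + 606/875·1 + 4/7·1 = 1 ✓
b·c: 606/875·25/12 + 4/7·(-33/20) = 1/2 ✓
b·c²: 606/875·625/144 + 4/7·1089/400 = 2737/600 ≠ 1/3 ⇒ order 2.
b·Ac: 4/7·(-125/48) = -125/84 ≠ 1/6

2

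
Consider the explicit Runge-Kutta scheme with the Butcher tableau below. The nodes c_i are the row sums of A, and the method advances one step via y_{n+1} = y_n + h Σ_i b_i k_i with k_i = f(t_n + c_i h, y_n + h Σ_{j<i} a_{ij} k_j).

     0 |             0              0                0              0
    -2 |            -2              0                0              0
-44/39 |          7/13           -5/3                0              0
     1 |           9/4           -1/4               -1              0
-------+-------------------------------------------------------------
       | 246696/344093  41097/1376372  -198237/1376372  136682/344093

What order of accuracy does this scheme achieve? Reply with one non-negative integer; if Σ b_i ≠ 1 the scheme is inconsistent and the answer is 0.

b = (246696/344093, 41097/1376372, -198237/1376372, 136682/344093)
c = (0, -2, -44/39, 1)
Ac = (0, 0, 10/3, 127/78)
Σ b_i: 246696/344093·1 + 41097/1376372·1 + (-198237/1376372)·1 + 136682/344093·1 = 1 ✓
b·c: 41097/1376372·(-2) + (-198237/1376372)·(-44/39) + 136682/344093·1 = 1/2 ✓
b·c²: 41097/1376372·4 + (-198237/1376372)·1936/1521 + 136682/344093·1 = 1/3 ✓
b·Ac: (-198237/1376372)·10/3 + 136682/344093·127/78 = 1/6 ✓
b·c³: 41097/1376372·(-8) + (-198237/1376372)·(-85184/59319) + 136682/344093·1 = 14701832/40258881 ≠ 1/4 ⇒ order 3.
b·(c∘Ac): (-198237/1376372)·(-440/117) + 136682/344093·127/78 = 408923/344093 ≠ 1/8
b·Ac²: (-198237/1376372)·(-20/3) + 136682/344093·(-3457/1521) = 2309317/40258881 ≠ 1/12
b·A²c: 136682/344093·(-10/3) = -1366820/1032279 ≠ 1/24

3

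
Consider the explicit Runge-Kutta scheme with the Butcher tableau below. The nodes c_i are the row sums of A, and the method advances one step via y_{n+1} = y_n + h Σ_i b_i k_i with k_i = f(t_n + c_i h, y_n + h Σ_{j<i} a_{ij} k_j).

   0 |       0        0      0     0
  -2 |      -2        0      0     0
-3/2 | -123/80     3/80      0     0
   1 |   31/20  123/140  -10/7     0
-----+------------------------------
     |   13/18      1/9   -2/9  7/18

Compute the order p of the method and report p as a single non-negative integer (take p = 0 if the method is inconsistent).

4

b = (13/18, 1/9, -2/9, 7/18)
c = (0, -2, -3/2, 1)
Ac = (0, 0, -3/40, 27/70)
Σ b_i: 13/18·1 + 1/9·1 + (-2/9)·1 + 7/18·1 = 1 ✓
b·c: 1/9·(-2) + (-2/9)·(-3/2) + 7/18·1 = 1/2 ✓
b·c²: 1/9·4 + (-2/9)·9/4 + 7/18·1 = 1/3 ✓
b·Ac: (-2/9)·(-3/40) + 7/18·27/70 = 1/6 ✓
b·c³: 1/9·(-8) + (-2/9)·(-27/8) + 7/18·1 = 1/4 ✓
b·(c∘Ac): (-2/9)·9/80 + 7/18·27/70 = 1/8 ✓
b·Ac²: (-2/9)·3/20 + 7/18·3/10 = 1/12 ✓
b·A²c: 7/18·3/28 = 1/24 ✓; 4 stages ⇒ order 4.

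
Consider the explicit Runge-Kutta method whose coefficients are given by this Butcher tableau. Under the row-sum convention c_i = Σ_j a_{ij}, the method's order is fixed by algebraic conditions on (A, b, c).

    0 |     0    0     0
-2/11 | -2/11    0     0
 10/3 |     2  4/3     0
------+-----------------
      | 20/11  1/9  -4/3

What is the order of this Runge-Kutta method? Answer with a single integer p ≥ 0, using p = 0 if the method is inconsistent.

0

b = (20/11, 1/9, -4/3)
c = (0, -2/11, 10/3)
Ac = (0, 0, -8/33)
Σ b_i: 20/11·1 + 1/9·1 + (-4/3)·1 = 59/99 ≠ 1 ⇒ order 0.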